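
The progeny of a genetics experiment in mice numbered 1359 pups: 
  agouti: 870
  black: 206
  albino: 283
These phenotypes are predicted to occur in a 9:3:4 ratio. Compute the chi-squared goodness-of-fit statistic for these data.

Total ratio parts = 16. Expected numbers out of 1359:
  agouti: 1359 × 9/16 = 764.4375
  black: 1359 × 3/16 = 254.8125
  albino: 1359 × 4/16 = 339.75
χ² = Σ (O − E)² / E
  agouti: (870 − 764.4375)² / 764.4375 = 14.5773
  black: (206 − 254.8125)² / 254.8125 = 9.3506
  albino: (283 − 339.75)² / 339.75 = 9.4792
χ² = 14.5773 + 9.3506 + 9.4792 = 33.4071 ≈ 33.407

33.407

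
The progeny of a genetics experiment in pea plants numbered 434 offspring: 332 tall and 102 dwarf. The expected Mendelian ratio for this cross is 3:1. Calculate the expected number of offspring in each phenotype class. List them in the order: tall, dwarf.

325.5, 108.5

The 3:1 ratio has 4 parts, so with N = 434 the expected counts are:
  tall: 434 × 3/4 = 325.5
  dwarf: 434 × 1/4 = 108.5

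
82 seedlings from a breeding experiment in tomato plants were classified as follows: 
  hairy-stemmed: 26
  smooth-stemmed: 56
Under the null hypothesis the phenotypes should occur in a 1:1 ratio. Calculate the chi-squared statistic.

Expected counts for N = 82 under a 1:1 ratio (total parts = 2):
  hairy-stemmed: 82 × 1/2 = 41
  smooth-stemmed: 82 × 1/2 = 41
χ² = Σ (O − E)² / E
  hairy-stemmed: (26 − 41)² / 41 = 5.4878
  smooth-stemmed: (56 − 41)² / 41 = 5.4878
χ² = 5.4878 + 5.4878 = 10.9756 ≈ 10.976

10.976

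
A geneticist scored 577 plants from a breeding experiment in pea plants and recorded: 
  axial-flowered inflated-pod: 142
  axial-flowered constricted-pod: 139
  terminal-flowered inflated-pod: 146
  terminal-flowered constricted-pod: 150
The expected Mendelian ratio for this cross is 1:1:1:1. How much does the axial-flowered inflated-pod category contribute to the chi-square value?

Expected counts for N = 577 under a 1:1:1:1 ratio (total parts = 4):
  axial-flowered inflated-pod: 577 × 1/4 = 144.25
  axial-flowered constricted-pod: 577 × 1/4 = 144.25
  terminal-flowered inflated-pod: 577 × 1/4 = 144.25
  terminal-flowered constricted-pod: 577 × 1/4 = 144.25
Contribution of axial-flowered inflated-pod: (142 − 144.25)² / 144.25 = 0.0351

0.035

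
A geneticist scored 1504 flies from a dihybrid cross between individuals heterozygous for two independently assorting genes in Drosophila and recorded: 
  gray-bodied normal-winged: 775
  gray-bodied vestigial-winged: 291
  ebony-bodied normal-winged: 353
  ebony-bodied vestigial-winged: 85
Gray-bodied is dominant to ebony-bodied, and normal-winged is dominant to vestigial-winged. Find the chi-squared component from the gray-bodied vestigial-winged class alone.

0.287

A dihybrid F₂ with independent assortment and complete dominance at both loci gives a 9:3:3:1 phenotypic ratio.
The 9:3:3:1 ratio has 16 parts, so with N = 1504 the expected counts are:
  gray-bodied normal-winged: 1504 × 9/16 = 846
  gray-bodied vestigial-winged: 1504 × 3/16 = 282
  ebony-bodied normal-winged: 1504 × 3/16 = 282
  ebony-bodied vestigial-winged: 1504 × 1/16 = 94
Contribution of gray-bodied vestigial-winged: (291 − 282)² / 282 = 0.2872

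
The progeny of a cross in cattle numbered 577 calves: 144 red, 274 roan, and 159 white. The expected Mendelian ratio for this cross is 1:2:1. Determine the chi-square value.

Expected counts for N = 577 under a 1:2:1 ratio (total parts = 4):
  red: 577 × 1/4 = 144.25
  roan: 577 × 2/4 = 288.5
  white: 577 × 1/4 = 144.25
χ² = Σ (O − E)² / E
  red: (144 − 144.25)² / 144.25 = 0.0004
  roan: (274 − 288.5)² / 288.5 = 0.7288
  white: (159 − 144.25)² / 144.25 = 1.5082
χ² = 0.0004 + 0.7288 + 1.5082 = 2.2374 ≈ 2.237

2.237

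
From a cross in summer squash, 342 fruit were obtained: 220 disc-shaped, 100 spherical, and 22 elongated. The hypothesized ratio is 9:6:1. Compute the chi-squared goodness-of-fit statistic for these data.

Total ratio parts = 16. Expected numbers out of 342:
  disc-shaped: 342 × 9/16 = 192.375
  spherical: 342 × 6/16 = 128.25
  elongated: 342 × 1/16 = 21.375
χ² = Σ (O − E)² / E
  disc-shaped: (220 − 192.375)² / 192.375 = 3.9669
  spherical: (100 − 128.25)² / 128.25 = 6.2227
  elongated: (22 − 21.375)² / 21.375 = 0.0183
χ² = 3.9669 + 6.2227 + 0.0183 = 10.2079 ≈ 10.208

10.208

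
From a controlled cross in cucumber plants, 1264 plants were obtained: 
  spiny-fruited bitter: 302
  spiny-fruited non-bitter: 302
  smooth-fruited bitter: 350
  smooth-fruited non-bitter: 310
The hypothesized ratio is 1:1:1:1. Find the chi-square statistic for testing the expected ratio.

The 1:1:1:1 ratio has 4 parts, so with N = 1264 the expected counts are:
  spiny-fruited bitter: 1264 × 1/4 = 316
  spiny-fruited non-bitter: 1264 × 1/4 = 316
  smooth-fruited bitter: 1264 × 1/4 = 316
  smooth-fruited non-bitter: 1264 × 1/4 = 316
χ² = Σ (O − E)² / E
  spiny-fruited bitter: (302 − 316)² / 316 = 0.6203
  spiny-fruited non-bitter: (302 − 316)² / 316 = 0.6203
  smooth-fruited bitter: (350 − 316)² / 316 = 3.6582
  smooth-fruited non-bitter: (310 − 316)² / 316 = 0.1139
χ² = 0.6203 + 0.6203 + 3.6582 + 0.1139 = 5.0127 ≈ 5.013

5.013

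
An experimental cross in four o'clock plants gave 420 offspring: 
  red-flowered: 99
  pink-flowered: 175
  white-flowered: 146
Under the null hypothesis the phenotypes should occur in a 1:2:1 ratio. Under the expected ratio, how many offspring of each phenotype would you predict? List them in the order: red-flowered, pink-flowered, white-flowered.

105, 210, 105

Total ratio parts = 4. Expected numbers out of 420:
  red-flowered: 420 × 1/4 = 105
  pink-flowered: 420 × 2/4 = 210
  white-flowered: 420 × 1/4 = 105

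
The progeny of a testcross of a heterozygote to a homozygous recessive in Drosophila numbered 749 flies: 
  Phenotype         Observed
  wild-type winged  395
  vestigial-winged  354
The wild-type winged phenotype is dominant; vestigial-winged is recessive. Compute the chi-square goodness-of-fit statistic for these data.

2.244

A testcross of a heterozygote (Aa × aa) gives a 1:1 phenotypic ratio.
Total ratio parts = 2. Expected numbers out of 749:
  wild-type winged: 749 × 1/2 = 374.5
  vestigial-winged: 749 × 1/2 = 374.5
χ² = Σ (O − E)² / E
  wild-type winged: (395 − 374.5)² / 374.5 = 1.1222
  vestigial-winged: (354 − 374.5)² / 374.5 = 1.1222
χ² = 1.1222 + 1.1222 = 2.2444 ≈ 2.244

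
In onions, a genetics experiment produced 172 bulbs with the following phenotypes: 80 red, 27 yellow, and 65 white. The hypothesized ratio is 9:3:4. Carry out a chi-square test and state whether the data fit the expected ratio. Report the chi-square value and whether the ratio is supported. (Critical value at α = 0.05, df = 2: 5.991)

15.010; not consistent

Total ratio parts = 16. Expected numbers out of 172:
  red: 172 × 9/16 = 96.75
  yellow: 172 × 3/16 = 32.25
  white: 172 × 4/16 = 43
χ² = Σ (O − E)² / E
  red: (80 − 96.75)² / 96.75 = 2.8999
  yellow: (27 − 32.25)² / 32.25 = 0.8547
  white: (65 − 43)² / 43 = 11.2558
χ² = 2.8999 + 0.8547 + 11.2558 = 15.0104 ≈ 15.010
Degrees of freedom = 3 − 1 = 2; critical value at α = 0.05 is 5.991.
Since 15.010 > 5.991, we reject the null hypothesis — the data do not fit the 9:3:4 ratio.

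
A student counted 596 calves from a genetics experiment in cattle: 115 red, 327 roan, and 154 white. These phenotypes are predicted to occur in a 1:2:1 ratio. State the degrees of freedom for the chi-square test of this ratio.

A goodness-of-fit test with 3 phenotype classes has df = 3 − 1 = 2.

2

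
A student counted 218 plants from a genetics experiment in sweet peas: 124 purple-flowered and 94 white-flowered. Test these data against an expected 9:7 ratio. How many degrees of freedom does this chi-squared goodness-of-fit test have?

A goodness-of-fit test with 2 phenotype classes has df = 2 − 1 = 1.

1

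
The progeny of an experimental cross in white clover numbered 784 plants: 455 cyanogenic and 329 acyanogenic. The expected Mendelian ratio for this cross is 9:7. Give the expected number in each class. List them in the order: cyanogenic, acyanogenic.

Under the 9:7 hypothesis (Σ ratio = 16, N = 784):
  cyanogenic: 784 × 9/16 = 441
  acyanogenic: 784 × 7/16 = 343

441, 343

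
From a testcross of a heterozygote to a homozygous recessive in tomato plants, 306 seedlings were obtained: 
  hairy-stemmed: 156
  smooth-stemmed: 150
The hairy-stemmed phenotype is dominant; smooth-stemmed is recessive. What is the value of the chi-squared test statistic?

A testcross of a heterozygote (Aa × aa) gives a 1:1 phenotypic ratio.
Total ratio parts = 2. Expected numbers out of 306:
  hairy-stemmed: 306 × 1/2 = 153
  smooth-stemmed: 306 × 1/2 = 153
χ² = Σ (O − E)² / E
  hairy-stemmed: (156 − 153)² / 153 = 0.0588
  smooth-stemmed: (150 − 153)² / 153 = 0.0588
χ² = 0.0588 + 0.0588 = 0.1176 ≈ 0.118

0.118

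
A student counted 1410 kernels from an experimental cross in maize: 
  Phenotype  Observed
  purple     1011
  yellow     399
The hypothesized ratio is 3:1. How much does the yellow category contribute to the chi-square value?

6.134

Total ratio parts = 4. Expected numbers out of 1410:
  purple: 1410 × 3/4 = 1057.5
  yellow: 1410 × 1/4 = 352.5
Contribution of yellow: (399 − 352.5)² / 352.5 = 6.1340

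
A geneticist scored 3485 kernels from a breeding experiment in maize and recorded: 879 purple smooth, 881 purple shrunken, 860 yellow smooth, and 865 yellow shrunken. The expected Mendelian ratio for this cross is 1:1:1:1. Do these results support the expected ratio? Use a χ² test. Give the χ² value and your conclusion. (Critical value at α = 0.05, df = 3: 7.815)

0.368; consistent

The 1:1:1:1 ratio has 4 parts, so with N = 3485 the expected counts are:
  purple smooth: 3485 × 1/4 = 871.25
  purple shrunken: 3485 × 1/4 = 871.25
  yellow smooth: 3485 × 1/4 = 871.25
  yellow shrunken: 3485 × 1/4 = 871.25
χ² = Σ (O − E)² / E
  purple smooth: (879 − 871.25)² / 871.25 = 0.0689
  purple shrunken: (881 − 871.25)² / 871.25 = 0.1091
  yellow smooth: (860 − 871.25)² / 871.25 = 0.1453
  yellow shrunken: (865 − 871.25)² / 871.25 = 0.0448
χ² = 0.0689 + 0.1091 + 0.1453 + 0.0448 = 0.3681 ≈ 0.368
Degrees of freedom = 4 − 1 = 3; critical value at α = 0.05 is 7.815.
Since 0.368 < 7.815, we fail to reject the null hypothesis — the data are consistent with the 1:1:1:1 ratio.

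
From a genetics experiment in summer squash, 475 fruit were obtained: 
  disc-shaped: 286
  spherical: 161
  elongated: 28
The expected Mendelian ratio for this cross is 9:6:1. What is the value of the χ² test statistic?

Under the 9:6:1 hypothesis (Σ ratio = 16, N = 475):
  disc-shaped: 475 × 9/16 = 267.1875
  spherical: 475 × 6/16 = 178.125
  elongated: 475 × 1/16 = 29.6875
χ² = Σ (O − E)² / E
  disc-shaped: (286 − 267.1875)² / 267.1875 = 1.3246
  spherical: (161 − 178.125)² / 178.125 = 1.6464
  elongated: (28 − 29.6875)² / 29.6875 = 0.0959
χ² = 1.3246 + 1.6464 + 0.0959 = 3.0669 ≈ 3.067

3.067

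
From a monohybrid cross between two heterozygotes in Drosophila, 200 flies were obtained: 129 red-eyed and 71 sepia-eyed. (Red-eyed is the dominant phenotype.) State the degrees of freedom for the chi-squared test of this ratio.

For a monohybrid cross between heterozygotes with complete dominance, the expected phenotypic ratio is 3:1.
A goodness-of-fit test with 2 phenotype classes has df = 2 − 1 = 1.

1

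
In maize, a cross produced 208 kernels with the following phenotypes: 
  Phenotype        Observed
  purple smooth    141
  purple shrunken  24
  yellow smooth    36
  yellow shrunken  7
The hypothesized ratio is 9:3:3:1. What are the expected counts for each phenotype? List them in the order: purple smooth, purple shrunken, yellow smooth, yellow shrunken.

Under the 9:3:3:1 hypothesis (Σ ratio = 16, N = 208):
  purple smooth: 208 × 9/16 = 117
  purple shrunken: 208 × 3/16 = 39
  yellow smooth: 208 × 3/16 = 39
  yellow shrunken: 208 × 1/16 = 13

117, 39, 39, 13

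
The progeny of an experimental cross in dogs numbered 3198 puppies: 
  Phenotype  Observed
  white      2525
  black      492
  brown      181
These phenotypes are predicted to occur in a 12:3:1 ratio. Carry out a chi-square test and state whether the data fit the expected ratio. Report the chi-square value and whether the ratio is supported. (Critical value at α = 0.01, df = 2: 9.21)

Under the 12:3:1 hypothesis (Σ ratio = 16, N = 3198):
  white: 3198 × 12/16 = 2398.5
  black: 3198 × 3/16 = 599.625
  brown: 3198 × 1/16 = 199.875
χ² = Σ (O − E)² / E
  white: (2525 − 2398.5)² / 2398.5 = 6.6718
  black: (492 − 599.625)² / 599.625 = 19.3173
  brown: (181 − 199.875)² / 199.875 = 1.7824
χ² = 6.6718 + 19.3173 + 1.7824 = 27.7715 ≈ 27.772
Degrees of freedom = 3 − 1 = 2; critical value at α = 0.01 is 9.21.
Since 27.772 > 9.21, we reject the null hypothesis — the data do not fit the 12:3:1 ratio.

27.772; not consistent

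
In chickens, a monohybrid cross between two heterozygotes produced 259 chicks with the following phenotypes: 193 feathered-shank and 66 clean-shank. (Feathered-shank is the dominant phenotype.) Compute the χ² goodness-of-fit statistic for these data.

For a monohybrid cross between heterozygotes with complete dominance, the expected phenotypic ratio is 3:1.
Total ratio parts = 4. Expected numbers out of 259:
  feathered-shank: 259 × 3/4 = 194.25
  clean-shank: 259 × 1/4 = 64.75
χ² = Σ (O − E)² / E
  feathered-shank: (193 − 194.25)² / 194.25 = 0.0080
  clean-shank: (66 − 64.75)² / 64.75 = 0.0241
χ² = 0.0080 + 0.0241 = 0.0321 ≈ 0.032

0.032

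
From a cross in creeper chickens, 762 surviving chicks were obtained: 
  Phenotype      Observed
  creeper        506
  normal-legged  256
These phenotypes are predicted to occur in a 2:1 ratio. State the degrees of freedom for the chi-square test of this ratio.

A goodness-of-fit test with 2 phenotype classes has df = 2 − 1 = 1.

1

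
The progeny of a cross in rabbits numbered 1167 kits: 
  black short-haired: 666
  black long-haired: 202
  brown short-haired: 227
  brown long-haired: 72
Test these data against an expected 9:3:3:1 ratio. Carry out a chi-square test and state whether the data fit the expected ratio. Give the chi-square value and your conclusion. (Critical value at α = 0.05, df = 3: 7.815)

The 9:3:3:1 ratio has 16 parts, so with N = 1167 the expected counts are:
  black short-haired: 1167 × 9/16 = 656.4375
  black long-haired: 1167 × 3/16 = 218.8125
  brown short-haired: 1167 × 3/16 = 218.8125
  brown long-haired: 1167 × 1/16 = 72.9375
χ² = Σ (O − E)² / E
  black short-haired: (666 − 656.4375)² / 656.4375 = 0.1393
  black long-haired: (202 − 218.8125)² / 218.8125 = 1.2918
  brown short-haired: (227 − 218.8125)² / 218.8125 = 0.3064
  brown long-haired: (72 − 72.9375)² / 72.9375 = 0.0121
χ² = 0.1393 + 1.2918 + 0.3064 + 0.0121 = 1.7496 ≈ 1.750
Degrees of freedom = 4 − 1 = 3; critical value at α = 0.05 is 7.815.
Since 1.750 < 7.815, we fail to reject the null hypothesis — the data are consistent with the 9:3:3:1 ratio.

1.750; consistent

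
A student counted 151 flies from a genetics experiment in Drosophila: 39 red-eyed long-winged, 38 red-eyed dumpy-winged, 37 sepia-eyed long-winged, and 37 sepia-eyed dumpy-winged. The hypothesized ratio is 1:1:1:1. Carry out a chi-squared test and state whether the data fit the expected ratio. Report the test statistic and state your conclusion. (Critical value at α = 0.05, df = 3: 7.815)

0.073; consistent

Expected counts for N = 151 under a 1:1:1:1 ratio (total parts = 4):
  red-eyed long-winged: 151 × 1/4 = 37.75
  red-eyed dumpy-winged: 151 × 1/4 = 37.75
  sepia-eyed long-winged: 151 × 1/4 = 37.75
  sepia-eyed dumpy-winged: 151 × 1/4 = 37.75
χ² = Σ (O − E)² / E
  red-eyed long-winged: (39 − 37.75)² / 37.75 = 0.0414
  red-eyed dumpy-winged: (38 − 37.75)² / 37.75 = 0.0017
  sepia-eyed long-winged: (37 − 37.75)² / 37.75 = 0.0149
  sepia-eyed dumpy-winged: (37 − 37.75)² / 37.75 = 0.0149
χ² = 0.0414 + 0.0017 + 0.0149 + 0.0149 = 0.0729 ≈ 0.073
Degrees of freedom = 4 − 1 = 3; critical value at α = 0.05 is 7.815.
Since 0.073 < 7.815, we fail to reject the null hypothesis — the data are consistent with the 1:1:1:1 ratio.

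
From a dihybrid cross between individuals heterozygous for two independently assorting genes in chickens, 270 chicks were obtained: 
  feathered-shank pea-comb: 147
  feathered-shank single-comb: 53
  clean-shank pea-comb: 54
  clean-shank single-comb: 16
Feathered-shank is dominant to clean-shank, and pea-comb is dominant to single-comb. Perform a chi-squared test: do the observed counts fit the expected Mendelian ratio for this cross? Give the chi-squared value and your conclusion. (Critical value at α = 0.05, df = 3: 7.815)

A dihybrid F₂ with independent assortment and complete dominance at both loci gives a 9:3:3:1 phenotypic ratio.
Total ratio parts = 16. Expected numbers out of 270:
  feathered-shank pea-comb: 270 × 9/16 = 151.875
  feathered-shank single-comb: 270 × 3/16 = 50.625
  clean-shank pea-comb: 270 × 3/16 = 50.625
  clean-shank single-comb: 270 × 1/16 = 16.875
χ² = Σ (O − E)² / E
  feathered-shank pea-comb: (147 − 151.875)² / 151.875 = 0.1565
  feathered-shank single-comb: (53 − 50.625)² / 50.625 = 0.1114
  clean-shank pea-comb: (54 − 50.625)² / 50.625 = 0.2250
  clean-shank single-comb: (16 − 16.875)² / 16.875 = 0.0454
χ² = 0.1565 + 0.1114 + 0.2250 + 0.0454 = 0.5383 ≈ 0.538
Degrees of freedom = 4 − 1 = 3; critical value at α = 0.05 is 7.815.
Since 0.538 < 7.815, we fail to reject the null hypothesis — the data are consistent with the 9:3:3:1 ratio.

0.538; consistent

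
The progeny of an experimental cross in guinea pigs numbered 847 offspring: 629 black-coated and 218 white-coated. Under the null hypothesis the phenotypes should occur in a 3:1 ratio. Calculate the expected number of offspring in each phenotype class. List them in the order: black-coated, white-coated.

635.25, 211.75

Total ratio parts = 4. Expected numbers out of 847:
  black-coated: 847 × 3/4 = 635.25
  white-coated: 847 × 1/4 = 211.75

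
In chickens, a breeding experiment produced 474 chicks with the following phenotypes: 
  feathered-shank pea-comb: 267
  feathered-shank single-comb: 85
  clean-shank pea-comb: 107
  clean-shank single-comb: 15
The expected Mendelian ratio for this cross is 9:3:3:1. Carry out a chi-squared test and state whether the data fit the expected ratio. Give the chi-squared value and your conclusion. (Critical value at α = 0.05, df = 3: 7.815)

Total ratio parts = 16. Expected numbers out of 474:
  feathered-shank pea-comb: 474 × 9/16 = 266.625
  feathered-shank single-comb: 474 × 3/16 = 88.875
  clean-shank pea-comb: 474 × 3/16 = 88.875
  clean-shank single-comb: 474 × 1/16 = 29.625
χ² = Σ (O − E)² / E
  feathered-shank pea-comb: (267 − 266.625)² / 266.625 = 0.0005
  feathered-shank single-comb: (85 − 88.875)² / 88.875 = 0.1690
  clean-shank pea-comb: (107 − 88.875)² / 88.875 = 3.6964
  clean-shank single-comb: (15 − 29.625)² / 29.625 = 7.2199
χ² = 0.0005 + 0.1690 + 3.6964 + 7.2199 = 11.0858 ≈ 11.086
Degrees of freedom = 4 − 1 = 3; critical value at α = 0.05 is 7.815.
Since 11.086 > 7.815, we reject the null hypothesis — the data do not fit the 9:3:3:1 ratio.

11.086; not consistent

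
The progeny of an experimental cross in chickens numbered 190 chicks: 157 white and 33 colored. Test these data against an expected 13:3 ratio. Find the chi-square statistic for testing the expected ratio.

Total ratio parts = 16. Expected numbers out of 190:
  white: 190 × 13/16 = 154.375
  colored: 190 × 3/16 = 35.625
χ² = Σ (O − E)² / E
  white: (157 − 154.375)² / 154.375 = 0.0446
  colored: (33 − 35.625)² / 35.625 = 0.1934
χ² = 0.0446 + 0.1934 = 0.238

0.238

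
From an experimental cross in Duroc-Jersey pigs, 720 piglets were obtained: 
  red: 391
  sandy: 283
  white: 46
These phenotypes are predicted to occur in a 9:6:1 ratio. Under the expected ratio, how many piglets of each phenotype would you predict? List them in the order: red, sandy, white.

405, 270, 45

Total ratio parts = 16. Expected numbers out of 720:
  red: 720 × 9/16 = 405
  sandy: 720 × 6/16 = 270
  white: 720 × 1/16 = 45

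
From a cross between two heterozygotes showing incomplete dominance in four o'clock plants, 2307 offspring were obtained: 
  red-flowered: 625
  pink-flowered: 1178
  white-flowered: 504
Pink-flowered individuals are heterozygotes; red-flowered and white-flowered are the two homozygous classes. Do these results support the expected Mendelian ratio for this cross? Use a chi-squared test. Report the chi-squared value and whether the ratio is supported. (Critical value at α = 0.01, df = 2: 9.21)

With incomplete dominance, a heterozygote × heterozygote cross gives a 1:2:1 phenotypic ratio.
The 1:2:1 ratio has 4 parts, so with N = 2307 the expected counts are:
  red-flowered: 2307 × 1/4 = 576.75
  pink-flowered: 2307 × 2/4 = 1153.5
  white-flowered: 2307 × 1/4 = 576.75
χ² = Σ (O − E)² / E
  red-flowered: (625 − 576.75)² / 576.75 = 4.0365
  pink-flowered: (1178 − 1153.5)² / 1153.5 = 0.5204
  white-flowered: (504 − 576.75)² / 576.75 = 9.1765
χ² = 4.0365 + 0.5204 + 9.1765 = 13.7334 ≈ 13.733
Degrees of freedom = 3 − 1 = 2; critical value at α = 0.01 is 9.21.
Since 13.733 > 9.21, we reject the null hypothesis — the data do not fit the 1:2:1 ratio.

13.733; not consistent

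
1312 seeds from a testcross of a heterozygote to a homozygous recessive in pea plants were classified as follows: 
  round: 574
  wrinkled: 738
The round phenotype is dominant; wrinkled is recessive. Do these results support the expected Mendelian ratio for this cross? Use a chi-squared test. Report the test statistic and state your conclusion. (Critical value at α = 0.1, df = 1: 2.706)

20.500; not consistent

A testcross of a heterozygote (Aa × aa) gives a 1:1 phenotypic ratio.
The 1:1 ratio has 2 parts, so with N = 1312 the expected counts are:
  round: 1312 × 1/2 = 656
  wrinkled: 1312 × 1/2 = 656
χ² = Σ (O − E)² / E
  round: (574 − 656)² / 656 = 10.2500
  wrinkled: (738 − 656)² / 656 = 10.2500
χ² = 10.2500 + 10.2500 = 20.500
Degrees of freedom = 2 − 1 = 1; critical value at α = 0.1 is 2.706.
Since 20.500 > 2.706, we reject the null hypothesis — the data do not fit the 1:1 ratio.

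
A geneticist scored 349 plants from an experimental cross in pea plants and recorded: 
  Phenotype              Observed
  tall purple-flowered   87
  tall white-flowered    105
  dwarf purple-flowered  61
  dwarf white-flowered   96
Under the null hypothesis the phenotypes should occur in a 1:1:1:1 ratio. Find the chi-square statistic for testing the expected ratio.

Total ratio parts = 4. Expected numbers out of 349:
  tall purple-flowered: 349 × 1/4 = 87.25
  tall white-flowered: 349 × 1/4 = 87.25
  dwarf purple-flowered: 349 × 1/4 = 87.25
  dwarf white-flowered: 349 × 1/4 = 87.25
χ² = Σ (O − E)² / E
  tall purple-flowered: (87 − 87.25)² / 87.25 = 0.0007
  tall white-flowered: (105 − 87.25)² / 87.25 = 3.6110
  dwarf purple-flowered: (61 − 87.25)² / 87.25 = 7.8976
  dwarf white-flowered: (96 − 87.25)² / 87.25 = 0.8775
χ² = 0.0007 + 3.6110 + 7.8976 + 0.8775 = 12.3868 ≈ 12.387

12.387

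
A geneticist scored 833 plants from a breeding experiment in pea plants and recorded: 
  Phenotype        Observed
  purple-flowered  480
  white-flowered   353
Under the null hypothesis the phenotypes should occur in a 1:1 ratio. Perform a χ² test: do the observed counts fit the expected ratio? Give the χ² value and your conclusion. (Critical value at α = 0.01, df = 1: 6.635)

19.363; not consistent

The 1:1 ratio has 2 parts, so with N = 833 the expected counts are:
  purple-flowered: 833 × 1/2 = 416.5
  white-flowered: 833 × 1/2 = 416.5
χ² = Σ (O − E)² / E
  purple-flowered: (480 − 416.5)² / 416.5 = 9.6813
  white-flowered: (353 − 416.5)² / 416.5 = 9.6813
χ² = 9.6813 + 9.6813 = 19.3626 ≈ 19.363
Degrees of freedom = 2 − 1 = 1; critical value at α = 0.01 is 6.635.
Since 19.363 > 6.635, we reject the null hypothesis — the data do not fit the 1:1 ratio.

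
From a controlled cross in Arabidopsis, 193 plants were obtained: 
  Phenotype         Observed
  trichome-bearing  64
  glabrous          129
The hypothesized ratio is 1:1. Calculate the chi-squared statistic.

Total ratio parts = 2. Expected numbers out of 193:
  trichome-bearing: 193 × 1/2 = 96.5
  glabrous: 193 × 1/2 = 96.5
χ² = Σ (O − E)² / E
  trichome-bearing: (64 − 96.5)² / 96.5 = 10.9456
  glabrous: (129 − 96.5)² / 96.5 = 10.9456
χ² = 10.9456 + 10.9456 = 21.8912 ≈ 21.891

21.891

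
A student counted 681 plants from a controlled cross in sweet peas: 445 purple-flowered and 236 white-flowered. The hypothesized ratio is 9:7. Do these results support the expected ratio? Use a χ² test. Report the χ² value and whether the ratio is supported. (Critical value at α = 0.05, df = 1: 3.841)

22.891; not consistent

Under the 9:7 hypothesis (Σ ratio = 16, N = 681):
  purple-flowered: 681 × 9/16 = 383.0625
  white-flowered: 681 × 7/16 = 297.9375
χ² = Σ (O − E)² / E
  purple-flowered: (445 − 383.0625)² / 383.0625 = 10.0147
  white-flowered: (236 − 297.9375)² / 297.9375 = 12.8760
χ² = 10.0147 + 12.8760 = 22.8907 ≈ 22.891
Degrees of freedom = 2 − 1 = 1; critical value at α = 0.05 is 3.841.
Since 22.891 > 3.841, we reject the null hypothesis — the data do not fit the 9:7 ratio.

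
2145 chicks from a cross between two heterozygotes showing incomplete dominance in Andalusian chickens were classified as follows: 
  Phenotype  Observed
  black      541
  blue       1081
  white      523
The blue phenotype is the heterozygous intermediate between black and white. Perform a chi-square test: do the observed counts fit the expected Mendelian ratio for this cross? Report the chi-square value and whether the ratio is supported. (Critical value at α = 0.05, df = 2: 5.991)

0.437; consistent

With incomplete dominance, a heterozygote × heterozygote cross gives a 1:2:1 phenotypic ratio.
The 1:2:1 ratio has 4 parts, so with N = 2145 the expected counts are:
  black: 2145 × 1/4 = 536.25
  blue: 2145 × 2/4 = 1072.5
  white: 2145 × 1/4 = 536.25
χ² = Σ (O − E)² / E
  black: (541 − 536.25)² / 536.25 = 0.0421
  blue: (1081 − 1072.5)² / 1072.5 = 0.0674
  white: (523 − 536.25)² / 536.25 = 0.3274
χ² = 0.0421 + 0.0674 + 0.3274 = 0.4369 ≈ 0.437
Degrees of freedom = 3 − 1 = 2; critical value at α = 0.05 is 5.991.
Since 0.437 < 5.991, we fail to reject the null hypothesis — the data are consistent with the 1:2:1 ratio.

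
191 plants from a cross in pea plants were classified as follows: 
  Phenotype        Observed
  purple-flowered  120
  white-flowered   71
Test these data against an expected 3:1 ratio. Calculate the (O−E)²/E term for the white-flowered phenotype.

11.321

The 3:1 ratio has 4 parts, so with N = 191 the expected counts are:
  purple-flowered: 191 × 3/4 = 143.25
  white-flowered: 191 × 1/4 = 47.75
Contribution of white-flowered: (71 − 47.75)² / 47.75 = 11.3207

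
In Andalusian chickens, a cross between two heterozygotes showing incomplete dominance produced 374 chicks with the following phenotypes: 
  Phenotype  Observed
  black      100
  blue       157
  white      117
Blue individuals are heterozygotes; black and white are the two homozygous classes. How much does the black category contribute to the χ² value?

With incomplete dominance, a heterozygote × heterozygote cross gives a 1:2:1 phenotypic ratio.
Under the 1:2:1 hypothesis (Σ ratio = 4, N = 374):
  black: 374 × 1/4 = 93.5
  blue: 374 × 2/4 = 187
  white: 374 × 1/4 = 93.5
Contribution of black: (100 − 93.5)² / 93.5 = 0.4519

0.452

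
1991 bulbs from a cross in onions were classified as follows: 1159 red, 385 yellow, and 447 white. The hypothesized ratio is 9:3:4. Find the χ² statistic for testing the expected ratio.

Under the 9:3:4 hypothesis (Σ ratio = 16, N = 1991):
  red: 1991 × 9/16 = 1119.9375
  yellow: 1991 × 3/16 = 373.3125
  white: 1991 × 4/16 = 497.75
χ² = Σ (O − E)² / E
  red: (1159 − 1119.9375)² / 1119.9375 = 1.3625
  yellow: (385 − 373.3125)² / 373.3125 = 0.3659
  white: (447 − 497.75)² / 497.75 = 5.1744
χ² = 1.3625 + 0.3659 + 5.1744 = 6.9028 ≈ 6.903

6.903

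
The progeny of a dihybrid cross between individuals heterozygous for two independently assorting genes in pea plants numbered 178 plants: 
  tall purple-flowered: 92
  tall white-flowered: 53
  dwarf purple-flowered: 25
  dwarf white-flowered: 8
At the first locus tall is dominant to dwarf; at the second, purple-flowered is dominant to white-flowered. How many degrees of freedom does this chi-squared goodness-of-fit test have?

3

A dihybrid F₂ with independent assortment and complete dominance at both loci gives a 9:3:3:1 phenotypic ratio.
A goodness-of-fit test with 4 phenotype classes has df = 4 − 1 = 3.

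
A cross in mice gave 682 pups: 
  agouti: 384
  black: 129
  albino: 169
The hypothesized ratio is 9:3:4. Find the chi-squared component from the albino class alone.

0.013

Total ratio parts = 16. Expected numbers out of 682:
  agouti: 682 × 9/16 = 383.625
  black: 682 × 3/16 = 127.875
  albino: 682 × 4/16 = 170.5
Contribution of albino: (169 − 170.5)² / 170.5 = 0.0132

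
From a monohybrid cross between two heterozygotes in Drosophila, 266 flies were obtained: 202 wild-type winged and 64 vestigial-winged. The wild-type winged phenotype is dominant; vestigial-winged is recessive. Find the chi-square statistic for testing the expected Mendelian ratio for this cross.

0.125

For a monohybrid cross between heterozygotes with complete dominance, the expected phenotypic ratio is 3:1.
Under the 3:1 hypothesis (Σ ratio = 4, N = 266):
  wild-type winged: 266 × 3/4 = 199.5
  vestigial-winged: 266 × 1/4 = 66.5
χ² = Σ (O − E)² / E
  wild-type winged: (202 − 199.5)² / 199.5 = 0.0313
  vestigial-winged: (64 − 66.5)² / 66.5 = 0.0940
χ² = 0.0313 + 0.0940 = 0.1253 ≈ 0.125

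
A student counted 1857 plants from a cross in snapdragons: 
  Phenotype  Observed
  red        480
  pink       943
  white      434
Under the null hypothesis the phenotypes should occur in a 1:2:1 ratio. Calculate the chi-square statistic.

Under the 1:2:1 hypothesis (Σ ratio = 4, N = 1857):
  red: 1857 × 1/4 = 464.25
  pink: 1857 × 2/4 = 928.5
  white: 1857 × 1/4 = 464.25
χ² = Σ (O − E)² / E
  red: (480 − 464.25)² / 464.25 = 0.5343
  pink: (943 − 928.5)² / 928.5 = 0.2264
  white: (434 − 464.25)² / 464.25 = 1.9711
χ² = 0.5343 + 0.2264 + 1.9711 = 2.7318 ≈ 2.732

2.732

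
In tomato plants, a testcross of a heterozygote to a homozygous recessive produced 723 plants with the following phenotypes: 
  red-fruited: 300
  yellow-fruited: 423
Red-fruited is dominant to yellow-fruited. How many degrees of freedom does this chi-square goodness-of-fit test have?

1

A testcross of a heterozygote (Aa × aa) gives a 1:1 phenotypic ratio.
A goodness-of-fit test with 2 phenotype classes has df = 2 − 1 = 1.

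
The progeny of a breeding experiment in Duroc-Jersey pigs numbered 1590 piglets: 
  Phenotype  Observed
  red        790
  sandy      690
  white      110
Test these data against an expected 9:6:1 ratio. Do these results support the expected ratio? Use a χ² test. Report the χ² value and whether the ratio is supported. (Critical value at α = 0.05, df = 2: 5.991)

Total ratio parts = 16. Expected numbers out of 1590:
  red: 1590 × 9/16 = 894.375
  sandy: 1590 × 6/16 = 596.25
  white: 1590 × 1/16 = 99.375
χ² = Σ (O − E)² / E
  red: (790 − 894.375)² / 894.375 = 12.1807
  sandy: (690 − 596.25)² / 596.25 = 14.7406
  white: (110 − 99.375)² / 99.375 = 1.1360
χ² = 12.1807 + 14.7406 + 1.1360 = 28.0573 ≈ 28.057
Degrees of freedom = 3 − 1 = 2; critical value at α = 0.05 is 5.991.
Since 28.057 > 5.991, we reject the null hypothesis — the data do not fit the 9:6:1 ratio.

28.057; not consistent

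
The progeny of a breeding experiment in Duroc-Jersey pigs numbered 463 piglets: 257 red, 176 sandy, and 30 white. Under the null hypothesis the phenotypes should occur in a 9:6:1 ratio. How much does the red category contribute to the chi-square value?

0.045

Total ratio parts = 16. Expected numbers out of 463:
  red: 463 × 9/16 = 260.4375
  sandy: 463 × 6/16 = 173.625
  white: 463 × 1/16 = 28.9375
Contribution of red: (257 − 260.4375)² / 260.4375 = 0.0454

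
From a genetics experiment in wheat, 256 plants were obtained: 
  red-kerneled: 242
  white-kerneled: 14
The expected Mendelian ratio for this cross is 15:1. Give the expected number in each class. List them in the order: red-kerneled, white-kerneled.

Under the 15:1 hypothesis (Σ ratio = 16, N = 256):
  red-kerneled: 256 × 15/16 = 240
  white-kerneled: 256 × 1/16 = 16

240, 16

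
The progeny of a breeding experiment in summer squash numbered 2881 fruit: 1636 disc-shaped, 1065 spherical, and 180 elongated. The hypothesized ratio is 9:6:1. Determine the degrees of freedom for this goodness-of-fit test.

A goodness-of-fit test with 3 phenotype classes has df = 3 − 1 = 2.

2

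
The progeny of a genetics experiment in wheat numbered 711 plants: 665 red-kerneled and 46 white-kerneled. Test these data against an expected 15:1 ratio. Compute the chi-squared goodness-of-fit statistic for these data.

0.059

Expected counts for N = 711 under a 15:1 ratio (total parts = 16):
  red-kerneled: 711 × 15/16 = 666.5625
  white-kerneled: 711 × 1/16 = 44.4375
χ² = Σ (O − E)² / E
  red-kerneled: (665 − 666.5625)² / 666.5625 = 0.0037
  white-kerneled: (46 − 44.4375)² / 44.4375 = 0.0549
χ² = 0.0037 + 0.0549 = 0.0586 ≈ 0.059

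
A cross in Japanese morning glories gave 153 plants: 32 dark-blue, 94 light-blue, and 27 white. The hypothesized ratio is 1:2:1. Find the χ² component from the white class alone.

3.309

The 1:2:1 ratio has 4 parts, so with N = 153 the expected counts are:
  dark-blue: 153 × 1/4 = 38.25
  light-blue: 153 × 2/4 = 76.5
  white: 153 × 1/4 = 38.25
Contribution of white: (27 − 38.25)² / 38.25 = 3.3088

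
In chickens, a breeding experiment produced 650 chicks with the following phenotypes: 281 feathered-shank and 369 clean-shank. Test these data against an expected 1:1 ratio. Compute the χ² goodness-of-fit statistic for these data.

Under the 1:1 hypothesis (Σ ratio = 2, N = 650):
  feathered-shank: 650 × 1/2 = 325
  clean-shank: 650 × 1/2 = 325
χ² = Σ (O − E)² / E
  feathered-shank: (281 − 325)² / 325 = 5.9569
  clean-shank: (369 − 325)² / 325 = 5.9569
χ² = 5.9569 + 5.9569 = 11.9138 ≈ 11.914

11.914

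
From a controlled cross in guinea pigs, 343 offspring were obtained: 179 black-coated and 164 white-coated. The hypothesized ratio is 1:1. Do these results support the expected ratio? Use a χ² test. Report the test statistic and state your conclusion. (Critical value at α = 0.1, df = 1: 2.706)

The 1:1 ratio has 2 parts, so with N = 343 the expected counts are:
  black-coated: 343 × 1/2 = 171.5
  white-coated: 343 × 1/2 = 171.5
χ² = Σ (O − E)² / E
  black-coated: (179 − 171.5)² / 171.5 = 0.3280
  white-coated: (164 − 171.5)² / 171.5 = 0.3280
χ² = 0.3280 + 0.3280 = 0.656
Degrees of freedom = 2 − 1 = 1; critical value at α = 0.1 is 2.706.
Since 0.656 < 2.706, we fail to reject the null hypothesis — the data are consistent with the 1:1 ratio.

0.656; consistent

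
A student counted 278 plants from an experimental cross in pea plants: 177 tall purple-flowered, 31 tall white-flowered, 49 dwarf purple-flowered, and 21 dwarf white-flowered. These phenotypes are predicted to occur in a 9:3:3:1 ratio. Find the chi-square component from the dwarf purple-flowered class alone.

0.187

The 9:3:3:1 ratio has 16 parts, so with N = 278 the expected counts are:
  tall purple-flowered: 278 × 9/16 = 156.375
  tall white-flowered: 278 × 3/16 = 52.125
  dwarf purple-flowered: 278 × 3/16 = 52.125
  dwarf white-flowered: 278 × 1/16 = 17.375
Contribution of dwarf purple-flowered: (49 − 52.125)² / 52.125 = 0.1874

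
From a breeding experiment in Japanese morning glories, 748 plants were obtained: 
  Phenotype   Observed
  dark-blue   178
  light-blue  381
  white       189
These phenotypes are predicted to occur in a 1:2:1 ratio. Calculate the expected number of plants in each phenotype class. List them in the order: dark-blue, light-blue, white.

187, 374, 187

Under the 1:2:1 hypothesis (Σ ratio = 4, N = 748):
  dark-blue: 748 × 1/4 = 187
  light-blue: 748 × 2/4 = 374
  white: 748 × 1/4 = 187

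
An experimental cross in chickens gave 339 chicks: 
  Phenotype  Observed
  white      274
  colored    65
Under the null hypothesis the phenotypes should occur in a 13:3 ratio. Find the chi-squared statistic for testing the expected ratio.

Expected counts for N = 339 under a 13:3 ratio (total parts = 16):
  white: 339 × 13/16 = 275.4375
  colored: 339 × 3/16 = 63.5625
χ² = Σ (O − E)² / E
  white: (274 − 275.4375)² / 275.4375 = 0.0075
  colored: (65 − 63.5625)² / 63.5625 = 0.0325
χ² = 0.0075 + 0.0325 = 0.040

0.040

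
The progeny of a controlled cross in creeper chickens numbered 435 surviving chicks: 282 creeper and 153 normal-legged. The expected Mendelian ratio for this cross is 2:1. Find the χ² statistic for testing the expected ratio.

0.662

Total ratio parts = 3. Expected numbers out of 435:
  creeper: 435 × 2/3 = 290
  normal-legged: 435 × 1/3 = 145
χ² = Σ (O − E)² / E
  creeper: (282 − 290)² / 290 = 0.2207
  normal-legged: (153 − 145)² / 145 = 0.4414
χ² = 0.2207 + 0.4414 = 0.6621 ≈ 0.662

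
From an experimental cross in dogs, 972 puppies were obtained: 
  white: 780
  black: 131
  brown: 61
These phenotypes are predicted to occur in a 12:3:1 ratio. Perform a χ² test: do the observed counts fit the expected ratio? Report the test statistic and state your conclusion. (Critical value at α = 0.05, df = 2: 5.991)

Expected counts for N = 972 under a 12:3:1 ratio (total parts = 16):
  white: 972 × 12/16 = 729
  black: 972 × 3/16 = 182.25
  brown: 972 × 1/16 = 60.75
χ² = Σ (O − E)² / E
  white: (780 − 729)² / 729 = 3.5679
  black: (131 − 182.25)² / 182.25 = 14.4119
  brown: (61 − 60.75)² / 60.75 = 0.0010
χ² = 3.5679 + 14.4119 + 0.0010 = 17.9808 ≈ 17.981
Degrees of freedom = 3 − 1 = 2; critical value at α = 0.05 is 5.991.
Since 17.981 > 5.991, we reject the null hypothesis — the data do not fit the 12:3:1 ratio.

17.981; not consistent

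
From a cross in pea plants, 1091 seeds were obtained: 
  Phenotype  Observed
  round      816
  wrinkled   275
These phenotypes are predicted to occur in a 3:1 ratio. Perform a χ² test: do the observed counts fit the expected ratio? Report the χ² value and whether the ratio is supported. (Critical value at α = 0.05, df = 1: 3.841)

The 3:1 ratio has 4 parts, so with N = 1091 the expected counts are:
  round: 1091 × 3/4 = 818.25
  wrinkled: 1091 × 1/4 = 272.75
χ² = Σ (O − E)² / E
  round: (816 − 818.25)² / 818.25 = 0.0062
  wrinkled: (275 − 272.75)² / 272.75 = 0.0186
χ² = 0.0062 + 0.0186 = 0.0248 ≈ 0.025
Degrees of freedom = 2 − 1 = 1; critical value at α = 0.05 is 3.841.
Since 0.025 < 3.841, we fail to reject the null hypothesis — the data are consistent with the 3:1 ratio.

0.025; consistent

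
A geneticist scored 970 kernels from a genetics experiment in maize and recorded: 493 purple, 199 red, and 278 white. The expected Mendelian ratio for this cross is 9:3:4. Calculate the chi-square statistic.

Under the 9:3:4 hypothesis (Σ ratio = 16, N = 970):
  purple: 970 × 9/16 = 545.625
  red: 970 × 3/16 = 181.875
  white: 970 × 4/16 = 242.5
χ² = Σ (O − E)² / E
  purple: (493 − 545.625)² / 545.625 = 5.0756
  red: (199 − 181.875)² / 181.875 = 1.6125
  white: (278 − 242.5)² / 242.5 = 5.1969
χ² = 5.0756 + 1.6125 + 5.1969 = 11.885

11.885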